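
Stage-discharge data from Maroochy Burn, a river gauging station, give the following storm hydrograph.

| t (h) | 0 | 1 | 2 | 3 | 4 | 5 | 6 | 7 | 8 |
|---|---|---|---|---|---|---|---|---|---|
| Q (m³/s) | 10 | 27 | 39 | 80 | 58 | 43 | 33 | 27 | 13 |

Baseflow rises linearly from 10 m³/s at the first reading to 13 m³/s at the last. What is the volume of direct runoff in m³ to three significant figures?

Direct-runoff ordinates (Q − Q_b): 0.00, 16.62, 28.25, 68.88, 46.50, 31.12, 20.75, 14.38, 0.00 m³/s.
ΣQ_DR = 226.5 m³/s.
With Δt = 1 h = 3600 s, V = ΣQ_DR · Δt = 226.5 × 3600 = 8.15 × 10^5 m³.

V ≈ 8.15 × 10^5 m³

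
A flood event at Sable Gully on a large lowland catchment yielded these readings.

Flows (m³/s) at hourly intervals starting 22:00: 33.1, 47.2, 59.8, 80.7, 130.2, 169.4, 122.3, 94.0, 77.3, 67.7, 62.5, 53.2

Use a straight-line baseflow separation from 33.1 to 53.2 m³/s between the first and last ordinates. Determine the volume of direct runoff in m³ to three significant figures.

V ≈ 1.73 × 10^6 m³

Direct-runoff ordinates (Q − Q_b): 0.00, 12.27, 23.05, 42.12, 89.79, 127.16, 78.24, 48.11, 29.58, 18.15, 11.13, 0.00 m³/s.
ΣQ_DR = 479.6 m³/s.
With Δt = 1 h = 3600 s, V = ΣQ_DR · Δt = 479.6 × 3600 = 1.73 × 10^6 m³.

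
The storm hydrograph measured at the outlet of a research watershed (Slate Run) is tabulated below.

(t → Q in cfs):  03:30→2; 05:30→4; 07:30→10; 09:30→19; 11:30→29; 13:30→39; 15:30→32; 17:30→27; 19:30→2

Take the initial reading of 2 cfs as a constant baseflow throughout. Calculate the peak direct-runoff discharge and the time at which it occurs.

Q_p = 37.0 cfs at t = 13:30

Subtracting baseflow gives direct-runoff ordinates: 0.0, 2.0, 8.0, 17.0, 27.0, 37.0, 30.0, 25.0, 0.0 cfs.
The maximum is 37.0 cfs, occurring at the reading for t = 13:30.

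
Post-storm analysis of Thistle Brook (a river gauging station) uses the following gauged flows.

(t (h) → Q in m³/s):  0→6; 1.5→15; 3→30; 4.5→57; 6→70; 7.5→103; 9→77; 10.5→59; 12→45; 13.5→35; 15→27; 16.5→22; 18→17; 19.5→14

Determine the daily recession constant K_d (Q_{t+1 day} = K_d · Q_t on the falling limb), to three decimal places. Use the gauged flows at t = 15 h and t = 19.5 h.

K_d ≈ 0.030

Between t = 15 h and t = 19.5 h the flow falls from 27 to 14 m³/s over 3×1.5 h = 4.5 h.
Per-interval ratio K = (14/27)^(1/3) = 0.8034; K_d = K^(24/1.5) = 0.030.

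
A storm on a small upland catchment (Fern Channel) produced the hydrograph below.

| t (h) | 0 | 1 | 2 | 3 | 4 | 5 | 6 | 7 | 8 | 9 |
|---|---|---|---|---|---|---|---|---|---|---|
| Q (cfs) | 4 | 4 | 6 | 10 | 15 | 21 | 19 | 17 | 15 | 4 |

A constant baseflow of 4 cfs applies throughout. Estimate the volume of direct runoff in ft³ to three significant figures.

V ≈ 2.70 × 10^5 ft³

Direct-runoff ordinates (Q − Q_b): 0.0, 0.0, 2.0, 6.0, 11.0, 17.0, 15.0, 13.0, 11.0, 0.0 cfs.
ΣQ_DR = 75.00 cfs.
With Δt = 1 h = 3600 s, V = ΣQ_DR · Δt = 75.00 × 3600 = 2.70 × 10^5 ft³.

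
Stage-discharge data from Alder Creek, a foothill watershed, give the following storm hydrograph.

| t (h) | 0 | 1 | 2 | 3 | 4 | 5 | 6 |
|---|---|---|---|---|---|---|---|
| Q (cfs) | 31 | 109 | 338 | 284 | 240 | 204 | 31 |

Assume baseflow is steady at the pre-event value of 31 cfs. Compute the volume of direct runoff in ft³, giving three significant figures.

V ≈ 3.67 × 10^6 ft³

Direct-runoff ordinates (Q − Q_b): 0.0, 78.0, 307.0, 253.0, 209.0, 173.0, 0.0 cfs.
ΣQ_DR = 1020 cfs.
With Δt = 1 h = 3600 s, V = ΣQ_DR · Δt = 1020 × 3600 = 3.67 × 10^6 ft³.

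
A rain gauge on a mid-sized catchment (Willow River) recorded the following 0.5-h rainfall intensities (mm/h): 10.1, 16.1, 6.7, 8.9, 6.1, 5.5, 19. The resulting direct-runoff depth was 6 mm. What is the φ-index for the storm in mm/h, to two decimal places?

Only the 2 blocks with intensity above φ contribute runoff: 16.1, 19 mm/h.
Σ(I−φ)·Δt = d  ⇒  (16.1+19 − 2φ)·0.5 = 6
φ = (35.10 − 6/0.5) / 2 = 11.55 mm/h.

φ ≈ 11.55 mm/h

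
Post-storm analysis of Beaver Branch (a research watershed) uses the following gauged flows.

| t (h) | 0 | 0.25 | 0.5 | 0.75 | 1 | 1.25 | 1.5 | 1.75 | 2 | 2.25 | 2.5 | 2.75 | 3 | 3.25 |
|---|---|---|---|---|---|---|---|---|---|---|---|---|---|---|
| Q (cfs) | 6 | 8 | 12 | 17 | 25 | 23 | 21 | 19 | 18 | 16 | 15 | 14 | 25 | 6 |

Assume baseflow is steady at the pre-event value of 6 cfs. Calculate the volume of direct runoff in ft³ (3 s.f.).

V ≈ 1.27 × 10^5 ft³

Direct-runoff ordinates (Q − Q_b): 0.0, 2.0, 6.0, 11.0, 19.0, 17.0, 15.0, 13.0, 12.0, 10.0, 9.0, 8.0, 19.0, 0.0 cfs.
ΣQ_DR = 141.0 cfs.
With Δt = 0.25 h = 900 s, V = ΣQ_DR · Δt = 141.0 × 900 = 1.27 × 10^5 ft³.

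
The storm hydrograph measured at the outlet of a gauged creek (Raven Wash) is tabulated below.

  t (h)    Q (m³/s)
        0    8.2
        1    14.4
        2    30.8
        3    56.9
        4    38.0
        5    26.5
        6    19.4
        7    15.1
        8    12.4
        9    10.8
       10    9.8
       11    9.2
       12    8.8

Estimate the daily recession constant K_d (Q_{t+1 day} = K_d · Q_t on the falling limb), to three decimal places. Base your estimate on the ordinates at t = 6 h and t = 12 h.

K_d ≈ 0.042

Between t = 6 h and t = 12 h the flow falls from 19.4 to 8.8 m³/s over 6×1 h = 6 h.
Per-interval ratio K = (8.8/19.4)^(1/6) = 0.8766; K_d = K^(24/1) = 0.042.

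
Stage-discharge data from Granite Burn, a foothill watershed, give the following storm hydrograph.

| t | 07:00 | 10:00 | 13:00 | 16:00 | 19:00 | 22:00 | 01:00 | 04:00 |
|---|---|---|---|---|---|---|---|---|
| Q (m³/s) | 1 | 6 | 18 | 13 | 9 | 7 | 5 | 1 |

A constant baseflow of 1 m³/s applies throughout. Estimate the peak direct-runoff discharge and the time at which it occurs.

Subtracting baseflow gives direct-runoff ordinates: 0.0, 5.0, 17.0, 12.0, 8.0, 6.0, 4.0, 0.0 m³/s.
The maximum is 17.0 m³/s, occurring at the reading for t = 13:00.

Q_p = 17.0 m³/s at t = 13:00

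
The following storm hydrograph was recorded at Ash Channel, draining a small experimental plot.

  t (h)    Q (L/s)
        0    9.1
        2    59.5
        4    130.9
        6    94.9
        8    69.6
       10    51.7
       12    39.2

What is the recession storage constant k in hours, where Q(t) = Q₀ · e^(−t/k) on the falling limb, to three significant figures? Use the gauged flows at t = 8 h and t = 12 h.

k ≈ 6.97 h

On the falling limb, Q drops from 69.6 to 39.2 L/s between t = 8 h and t = 12 h (Δt = 4 h).
k = −Δt / ln(Q₂/Q₁) = −4 / ln(39.2/69.6) = 6.97 h.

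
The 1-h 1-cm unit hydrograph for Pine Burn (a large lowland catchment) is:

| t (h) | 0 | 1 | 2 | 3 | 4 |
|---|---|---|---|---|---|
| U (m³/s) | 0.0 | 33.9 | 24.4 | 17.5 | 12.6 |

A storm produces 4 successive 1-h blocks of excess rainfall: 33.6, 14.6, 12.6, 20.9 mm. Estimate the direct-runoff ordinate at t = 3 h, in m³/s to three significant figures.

Q ≈ 137 m³/s

By discrete convolution, Q_j = Σ (P_i / 10 mm) · U_{j−i}.
At t = 3 h (j=3): Q = (33.6/10)·17.5 + (14.6/10)·24.4 + (12.6/10)·33.9 + (20.9/10)·0.0 = 137 m³/s.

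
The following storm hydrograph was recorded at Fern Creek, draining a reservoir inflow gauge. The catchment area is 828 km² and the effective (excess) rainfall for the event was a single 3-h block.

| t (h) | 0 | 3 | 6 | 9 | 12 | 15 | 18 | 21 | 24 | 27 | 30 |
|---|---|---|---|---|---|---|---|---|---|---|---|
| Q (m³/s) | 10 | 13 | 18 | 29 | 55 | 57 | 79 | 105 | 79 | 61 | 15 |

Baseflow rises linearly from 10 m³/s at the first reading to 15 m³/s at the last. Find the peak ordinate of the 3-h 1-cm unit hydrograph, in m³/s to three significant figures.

Direct runoff: 0.00, 2.50, 7.00, 17.50, 43.00, 44.50, 66.00, 91.50, 65.00, 46.50, 0.00 m³/s; ΣQ_DR = 383.5 m³/s, peak = 91.50 m³/s.
Runoff depth d = ΣQ_DR·Δt / A = 383.5 × 10800 / (828 km²) = 5.002 mm.
The 1-cm UH is the DRH scaled by (10 mm)/d, so U_p = 91.50 × 10/5.002 = 183 m³/s.

U_p ≈ 183 m³/s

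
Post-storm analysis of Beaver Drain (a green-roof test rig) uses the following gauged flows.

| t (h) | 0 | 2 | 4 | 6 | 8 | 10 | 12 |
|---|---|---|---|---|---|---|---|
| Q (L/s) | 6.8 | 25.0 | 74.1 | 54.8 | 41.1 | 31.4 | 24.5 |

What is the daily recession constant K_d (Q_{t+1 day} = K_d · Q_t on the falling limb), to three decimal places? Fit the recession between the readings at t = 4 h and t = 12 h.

K_d ≈ 0.036

Between t = 4 h and t = 12 h the flow falls from 74.1 to 24.5 L/s over 4×2 h = 8 h.
Per-interval ratio K = (24.5/74.1)^(1/4) = 0.7583; K_d = K^(24/2) = 0.036.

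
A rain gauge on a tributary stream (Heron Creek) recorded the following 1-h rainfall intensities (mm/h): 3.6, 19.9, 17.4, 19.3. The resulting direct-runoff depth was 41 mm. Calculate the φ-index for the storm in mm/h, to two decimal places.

φ ≈ 5.20 mm/h

Only the 3 blocks with intensity above φ contribute runoff: 19.9, 17.4, 19.3 mm/h.
Σ(I−φ)·Δt = d  ⇒  (19.9+17.4+19.3 − 3φ)·1 = 41
φ = (56.60 − 41/1) / 3 = 5.20 mm/h.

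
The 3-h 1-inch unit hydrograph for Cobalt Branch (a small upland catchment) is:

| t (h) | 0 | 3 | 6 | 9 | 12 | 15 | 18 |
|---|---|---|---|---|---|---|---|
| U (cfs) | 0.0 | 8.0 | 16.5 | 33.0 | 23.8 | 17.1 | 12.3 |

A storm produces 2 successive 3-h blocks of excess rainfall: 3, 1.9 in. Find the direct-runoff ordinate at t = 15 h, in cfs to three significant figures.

By discrete convolution, Q_j = Σ (P_i / 1 in) · U_{j−i}.
At t = 15 h (j=5): Q = (3/1)·17.1 + (1.9/1)·23.8 = 96.5 cfs.

Q ≈ 96.5 cfs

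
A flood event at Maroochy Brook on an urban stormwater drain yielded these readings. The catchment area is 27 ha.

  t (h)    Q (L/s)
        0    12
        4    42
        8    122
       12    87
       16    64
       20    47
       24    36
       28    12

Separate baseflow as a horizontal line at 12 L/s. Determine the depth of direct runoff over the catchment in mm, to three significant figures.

d ≈ 17.4 mm

Direct runoff: 0.0, 30.0, 110.0, 75.0, 52.0, 35.0, 24.0, 0.0 L/s; ΣQ_DR = 326.0 L/s.
V = ΣQ_DR · Δt = 326.0 × 14400 s = 4.694 × 10^6 L.
Over A = 27 ha, depth = V / A = 17.4 mm.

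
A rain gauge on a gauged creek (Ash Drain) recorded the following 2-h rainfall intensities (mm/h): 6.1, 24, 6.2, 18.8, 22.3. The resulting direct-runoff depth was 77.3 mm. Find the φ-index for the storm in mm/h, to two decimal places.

Only the 3 blocks with intensity above φ contribute runoff: 24, 18.8, 22.3 mm/h.
Σ(I−φ)·Δt = d  ⇒  (24+18.8+22.3 − 3φ)·2 = 77.3
φ = (65.10 − 77.3/2) / 3 = 8.82 mm/h.

φ ≈ 8.82 mm/h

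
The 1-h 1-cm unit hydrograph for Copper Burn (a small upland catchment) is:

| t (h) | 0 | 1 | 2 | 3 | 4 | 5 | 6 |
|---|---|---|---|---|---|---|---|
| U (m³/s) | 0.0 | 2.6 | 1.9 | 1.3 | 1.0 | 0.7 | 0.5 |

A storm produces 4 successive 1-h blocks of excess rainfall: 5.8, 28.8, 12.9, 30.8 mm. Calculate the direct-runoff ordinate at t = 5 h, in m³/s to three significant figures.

By discrete convolution, Q_j = Σ (P_i / 10 mm) · U_{j−i}.
At t = 5 h (j=5): Q = (5.8/10)·0.7 + (28.8/10)·1.0 + (12.9/10)·1.3 + (30.8/10)·1.9 = 10.8 m³/s.

Q ≈ 10.8 m³/s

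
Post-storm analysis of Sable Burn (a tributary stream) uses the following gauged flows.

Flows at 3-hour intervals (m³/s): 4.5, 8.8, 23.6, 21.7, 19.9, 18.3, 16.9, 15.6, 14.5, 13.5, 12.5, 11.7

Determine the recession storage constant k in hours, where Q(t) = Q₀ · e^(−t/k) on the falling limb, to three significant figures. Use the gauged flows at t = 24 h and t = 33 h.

On the falling limb, Q drops from 14.5 to 11.7 m³/s between t = 24 h and t = 33 h (Δt = 9 h).
k = −Δt / ln(Q₂/Q₁) = −9 / ln(11.7/14.5) = 41.9 h.

k ≈ 41.9 h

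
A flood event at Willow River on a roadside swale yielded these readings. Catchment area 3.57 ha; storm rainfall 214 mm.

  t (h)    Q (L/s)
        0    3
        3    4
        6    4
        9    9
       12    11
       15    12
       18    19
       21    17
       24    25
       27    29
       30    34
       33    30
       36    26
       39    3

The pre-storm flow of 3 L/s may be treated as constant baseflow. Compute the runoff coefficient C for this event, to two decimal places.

C ≈ 0.26

ΣQ_DR = 184.0 L/s; V = ΣQ_DR·Δt = 1.987 × 10^6 L.
Runoff depth d = V / A = 55.66 mm.
C = d / P = 55.66 / 214 = 0.26.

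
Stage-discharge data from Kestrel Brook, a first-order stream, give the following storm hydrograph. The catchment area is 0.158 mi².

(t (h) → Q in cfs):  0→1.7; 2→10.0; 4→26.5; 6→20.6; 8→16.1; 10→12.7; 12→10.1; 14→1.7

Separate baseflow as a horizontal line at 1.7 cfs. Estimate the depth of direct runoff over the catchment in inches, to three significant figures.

Direct runoff: 0.0, 8.3, 24.8, 18.9, 14.4, 11.0, 8.4, 0.0 cfs; ΣQ_DR = 85.80 cfs.
V = ΣQ_DR · Δt = 85.80 × 7200 s = 6.178 × 10^5 ft³.
Over A = 0.158 mi², depth = V / A = 1.68 in.

d ≈ 1.68 in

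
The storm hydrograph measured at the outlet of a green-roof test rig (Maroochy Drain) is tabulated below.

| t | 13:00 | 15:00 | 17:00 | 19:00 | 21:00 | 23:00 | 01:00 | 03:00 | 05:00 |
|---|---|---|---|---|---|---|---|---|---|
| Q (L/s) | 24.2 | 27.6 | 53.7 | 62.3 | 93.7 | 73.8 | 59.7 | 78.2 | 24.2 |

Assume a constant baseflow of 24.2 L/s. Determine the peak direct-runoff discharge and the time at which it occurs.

Q_p = 69.5 L/s at t = 21:00

Subtracting baseflow gives direct-runoff ordinates: 0.0, 3.4, 29.5, 38.1, 69.5, 49.6, 35.5, 54.0, 0.0 L/s.
The maximum is 69.5 L/s, occurring at the reading for t = 21:00.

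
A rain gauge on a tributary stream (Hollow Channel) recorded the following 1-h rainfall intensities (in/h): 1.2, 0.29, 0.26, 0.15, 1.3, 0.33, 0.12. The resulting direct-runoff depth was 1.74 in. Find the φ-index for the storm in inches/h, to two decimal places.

Only the 2 blocks with intensity above φ contribute runoff: 1.2, 1.3 in/h.
Σ(I−φ)·Δt = d  ⇒  (1.2+1.3 − 2φ)·1 = 1.74
φ = (2.500 − 1.74/1) / 2 = 0.38 in/h.

φ ≈ 0.38 in/h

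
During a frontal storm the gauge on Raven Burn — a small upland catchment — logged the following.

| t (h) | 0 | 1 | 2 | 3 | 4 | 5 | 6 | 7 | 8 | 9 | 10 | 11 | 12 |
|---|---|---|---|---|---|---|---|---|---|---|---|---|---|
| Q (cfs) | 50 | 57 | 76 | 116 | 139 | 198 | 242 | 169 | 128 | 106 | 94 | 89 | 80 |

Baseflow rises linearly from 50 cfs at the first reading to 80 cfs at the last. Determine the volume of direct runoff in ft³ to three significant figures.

V ≈ 2.52 × 10^6 ft³

Direct-runoff ordinates (Q − Q_b): 0.00, 4.50, 21.00, 58.50, 79.00, 135.50, 177.00, 101.50, 58.00, 33.50, 19.00, 11.50, 0.00 cfs.
ΣQ_DR = 699.0 cfs.
With Δt = 1 h = 3600 s, V = ΣQ_DR · Δt = 699.0 × 3600 = 2.52 × 10^6 ft³.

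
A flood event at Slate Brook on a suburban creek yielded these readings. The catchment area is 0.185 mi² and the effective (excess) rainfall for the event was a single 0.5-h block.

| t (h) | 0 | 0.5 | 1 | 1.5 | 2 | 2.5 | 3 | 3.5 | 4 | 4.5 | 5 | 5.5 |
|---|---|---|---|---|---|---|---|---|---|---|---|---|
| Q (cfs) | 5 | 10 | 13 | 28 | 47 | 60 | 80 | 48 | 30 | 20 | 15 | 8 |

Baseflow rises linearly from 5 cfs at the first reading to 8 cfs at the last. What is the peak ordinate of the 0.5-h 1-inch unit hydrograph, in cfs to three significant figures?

U_p ≈ 61.2 cfs

Direct runoff: 0.00, 4.73, 7.45, 22.18, 40.91, 53.64, 73.36, 41.09, 22.82, 12.55, 7.27, 0.00 cfs; ΣQ_DR = 286.0 cfs, peak = 73.36 cfs.
Runoff depth d = ΣQ_DR·Δt / A = 286.0 × 1800 / (0.185 mi²) = 1.198 in.
The 1-inch UH is the DRH scaled by (1 in)/d, so U_p = 73.36 × 1/1.198 = 61.2 cfs.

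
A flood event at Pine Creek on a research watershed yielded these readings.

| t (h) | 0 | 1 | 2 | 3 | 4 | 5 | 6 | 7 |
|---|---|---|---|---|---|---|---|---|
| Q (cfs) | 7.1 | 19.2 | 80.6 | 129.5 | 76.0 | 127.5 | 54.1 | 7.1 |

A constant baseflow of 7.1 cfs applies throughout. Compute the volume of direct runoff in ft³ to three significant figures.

V ≈ 1.60 × 10^6 ft³

Direct-runoff ordinates (Q − Q_b): 0.0, 12.1, 73.5, 122.4, 68.9, 120.4, 47.0, 0.0 cfs.
ΣQ_DR = 444.3 cfs.
With Δt = 1 h = 3600 s, V = ΣQ_DR · Δt = 444.3 × 3600 = 1.60 × 10^6 ft³.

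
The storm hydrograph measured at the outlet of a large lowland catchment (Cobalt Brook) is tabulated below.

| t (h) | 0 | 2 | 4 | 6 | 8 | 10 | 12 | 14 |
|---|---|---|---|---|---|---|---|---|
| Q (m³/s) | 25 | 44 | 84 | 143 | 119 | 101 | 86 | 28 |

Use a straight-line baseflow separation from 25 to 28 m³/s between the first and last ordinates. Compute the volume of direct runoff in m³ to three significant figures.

V ≈ 3.01 × 10^6 m³

Direct-runoff ordinates (Q − Q_b): 0.00, 18.57, 58.14, 116.71, 92.29, 73.86, 58.43, 0.00 m³/s.
ΣQ_DR = 418.0 m³/s.
With Δt = 2 h = 7200 s, V = ΣQ_DR · Δt = 418.0 × 7200 = 3.01 × 10^6 m³.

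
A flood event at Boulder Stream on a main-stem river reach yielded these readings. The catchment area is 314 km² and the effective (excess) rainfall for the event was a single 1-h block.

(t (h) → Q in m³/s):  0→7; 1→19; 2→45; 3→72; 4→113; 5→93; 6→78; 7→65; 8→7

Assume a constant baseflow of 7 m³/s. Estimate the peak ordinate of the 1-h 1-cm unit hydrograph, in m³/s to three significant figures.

Direct runoff: 0.0, 12.0, 38.0, 65.0, 106.0, 86.0, 71.0, 58.0, 0.0 m³/s; ΣQ_DR = 436.0 m³/s, peak = 106.0 m³/s.
Runoff depth d = ΣQ_DR·Δt / A = 436.0 × 3600 / (314 km²) = 4.999 mm.
The 1-cm UH is the DRH scaled by (10 mm)/d, so U_p = 106.0 × 10/4.999 = 212 m³/s.

U_p ≈ 212 m³/s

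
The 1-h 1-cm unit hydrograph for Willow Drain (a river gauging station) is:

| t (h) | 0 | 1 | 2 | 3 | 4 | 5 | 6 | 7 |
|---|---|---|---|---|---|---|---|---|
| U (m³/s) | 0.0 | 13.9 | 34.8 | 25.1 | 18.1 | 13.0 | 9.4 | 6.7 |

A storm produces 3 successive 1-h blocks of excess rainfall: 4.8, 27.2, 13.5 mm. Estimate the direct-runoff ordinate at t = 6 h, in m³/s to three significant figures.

Q ≈ 64.3 m³/s

By discrete convolution, Q_j = Σ (P_i / 10 mm) · U_{j−i}.
At t = 6 h (j=6): Q = (4.8/10)·9.4 + (27.2/10)·13.0 + (13.5/10)·18.1 = 64.3 m³/s.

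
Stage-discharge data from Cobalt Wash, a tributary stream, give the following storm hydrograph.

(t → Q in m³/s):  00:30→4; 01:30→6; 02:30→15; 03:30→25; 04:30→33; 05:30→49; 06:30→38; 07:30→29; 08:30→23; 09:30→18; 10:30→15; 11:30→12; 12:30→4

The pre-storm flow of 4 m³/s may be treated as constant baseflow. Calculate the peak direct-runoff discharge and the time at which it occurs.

Q_p = 45.0 m³/s at t = 05:30

Subtracting baseflow gives direct-runoff ordinates: 0.0, 2.0, 11.0, 21.0, 29.0, 45.0, 34.0, 25.0, 19.0, 14.0, 11.0, 8.0, 0.0 m³/s.
The maximum is 45.0 m³/s, occurring at the reading for t = 05:30.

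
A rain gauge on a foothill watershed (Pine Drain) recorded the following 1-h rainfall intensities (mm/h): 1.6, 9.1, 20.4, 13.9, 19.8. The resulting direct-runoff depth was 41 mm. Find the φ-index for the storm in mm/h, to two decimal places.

Only the 4 blocks with intensity above φ contribute runoff: 9.1, 20.4, 13.9, 19.8 mm/h.
Σ(I−φ)·Δt = d  ⇒  (9.1+20.4+13.9+19.8 − 4φ)·1 = 41
φ = (63.20 − 41/1) / 4 = 5.55 mm/h.

φ ≈ 5.55 mm/h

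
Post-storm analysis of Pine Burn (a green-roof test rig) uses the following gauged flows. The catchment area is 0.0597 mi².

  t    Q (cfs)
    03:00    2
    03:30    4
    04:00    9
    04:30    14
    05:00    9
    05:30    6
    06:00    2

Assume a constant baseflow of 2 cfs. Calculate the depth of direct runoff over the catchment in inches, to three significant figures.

d ≈ 0.415 in

Direct runoff: 0.0, 2.0, 7.0, 12.0, 7.0, 4.0, 0.0 cfs; ΣQ_DR = 32.00 cfs.
V = ΣQ_DR · Δt = 32.00 × 1800 s = 57600 ft³.
Over A = 0.0597 mi², depth = V / A = 0.415 in.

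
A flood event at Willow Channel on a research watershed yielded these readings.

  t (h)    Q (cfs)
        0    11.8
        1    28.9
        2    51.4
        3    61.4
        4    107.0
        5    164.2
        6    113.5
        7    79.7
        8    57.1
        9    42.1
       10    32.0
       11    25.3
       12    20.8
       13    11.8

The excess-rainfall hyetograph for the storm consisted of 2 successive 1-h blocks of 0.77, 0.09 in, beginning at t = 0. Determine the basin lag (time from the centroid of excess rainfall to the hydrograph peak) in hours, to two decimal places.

t_L ≈ 4.40 h

Centroid of excess rainfall: t_c = Σ P_i·t̄_i / ΣP_i = 0.6047 h (block centres at 0.5, 1.5 h).
Hydrograph peak occurs at t = 5 h, so basin lag t_L = 5 − 0.6047 = 4.40 h.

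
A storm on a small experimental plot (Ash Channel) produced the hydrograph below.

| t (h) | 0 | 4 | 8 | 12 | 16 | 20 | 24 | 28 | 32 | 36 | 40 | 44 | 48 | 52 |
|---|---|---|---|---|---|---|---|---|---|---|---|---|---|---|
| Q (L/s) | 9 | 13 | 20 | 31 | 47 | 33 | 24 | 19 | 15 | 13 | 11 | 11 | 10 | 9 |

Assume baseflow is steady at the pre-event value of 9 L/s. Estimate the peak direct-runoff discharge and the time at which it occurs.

Subtracting baseflow gives direct-runoff ordinates: 0.0, 4.0, 11.0, 22.0, 38.0, 24.0, 15.0, 10.0, 6.0, 4.0, 2.0, 2.0, 1.0, 0.0 L/s.
The maximum is 38.0 L/s, occurring at the reading for t = 16 h.

Q_p = 38.0 L/s at t = 16 h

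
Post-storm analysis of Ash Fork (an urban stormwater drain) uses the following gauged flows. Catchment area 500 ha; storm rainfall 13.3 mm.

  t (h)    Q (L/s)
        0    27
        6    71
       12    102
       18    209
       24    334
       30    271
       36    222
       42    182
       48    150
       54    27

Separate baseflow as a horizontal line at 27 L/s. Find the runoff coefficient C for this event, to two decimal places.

C ≈ 0.43

ΣQ_DR = 1325 L/s; V = ΣQ_DR·Δt = 2.862 × 10^7 L.
Runoff depth d = V / A = 5.724 mm.
C = d / P = 5.724 / 13.3 = 0.43.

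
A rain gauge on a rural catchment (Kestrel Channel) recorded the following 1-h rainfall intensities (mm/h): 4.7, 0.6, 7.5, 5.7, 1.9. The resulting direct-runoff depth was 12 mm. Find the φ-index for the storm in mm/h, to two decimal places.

Only the 3 blocks with intensity above φ contribute runoff: 4.7, 7.5, 5.7 mm/h.
Σ(I−φ)·Δt = d  ⇒  (4.7+7.5+5.7 − 3φ)·1 = 12
φ = (17.90 − 12/1) / 3 = 1.97 mm/h.

φ ≈ 1.97 mm/h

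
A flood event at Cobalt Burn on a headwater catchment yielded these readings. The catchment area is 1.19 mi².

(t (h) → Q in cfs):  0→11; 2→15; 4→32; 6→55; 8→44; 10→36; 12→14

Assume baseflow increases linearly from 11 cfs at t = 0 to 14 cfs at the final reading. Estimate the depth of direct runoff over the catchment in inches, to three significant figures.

d ≈ 0.311 in

Direct runoff: 0.00, 3.50, 20.00, 42.50, 31.00, 22.50, 0.00 cfs; ΣQ_DR = 119.5 cfs.
V = ΣQ_DR · Δt = 119.5 × 7200 s = 8.604 × 10^5 ft³.
Over A = 1.19 mi², depth = V / A = 0.311 in.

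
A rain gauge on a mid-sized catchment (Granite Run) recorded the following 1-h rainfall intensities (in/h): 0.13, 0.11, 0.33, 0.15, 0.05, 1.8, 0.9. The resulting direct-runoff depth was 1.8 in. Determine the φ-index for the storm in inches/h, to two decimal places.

Only the 2 blocks with intensity above φ contribute runoff: 1.8, 0.9 in/h.
Σ(I−φ)·Δt = d  ⇒  (1.8+0.9 − 2φ)·1 = 1.8
φ = (2.700 − 1.8/1) / 2 = 0.45 in/h.

φ ≈ 0.45 in/h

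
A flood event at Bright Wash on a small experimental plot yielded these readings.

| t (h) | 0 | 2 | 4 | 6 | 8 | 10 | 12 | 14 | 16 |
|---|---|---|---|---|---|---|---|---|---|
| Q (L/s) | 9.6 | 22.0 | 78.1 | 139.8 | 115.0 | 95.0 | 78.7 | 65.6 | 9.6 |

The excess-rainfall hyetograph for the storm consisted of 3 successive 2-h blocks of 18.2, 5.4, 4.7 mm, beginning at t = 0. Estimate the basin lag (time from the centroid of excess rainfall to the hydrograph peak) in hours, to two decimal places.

Centroid of excess rainfall: t_c = Σ P_i·t̄_i / ΣP_i = 2.0459 h (block centres at 1, 3, 5 h).
Hydrograph peak occurs at t = 6 h, so basin lag t_L = 6 − 2.0459 = 3.95 h.

t_L ≈ 3.95 h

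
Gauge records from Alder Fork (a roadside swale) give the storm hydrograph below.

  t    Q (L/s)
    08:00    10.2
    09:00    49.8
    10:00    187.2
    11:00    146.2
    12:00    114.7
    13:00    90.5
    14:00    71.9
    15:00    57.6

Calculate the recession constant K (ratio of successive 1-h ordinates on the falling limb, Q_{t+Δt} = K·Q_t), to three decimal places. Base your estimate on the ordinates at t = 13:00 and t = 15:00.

Using the recession-limb readings at t = 13:00 and t = 15:00: Q falls from 90.5 to 57.6 L/s over 2 intervals.
K = (Q₂/Q₁)^(1/2) = (57.6/90.5)^(1/2) = 0.798.

K ≈ 0.798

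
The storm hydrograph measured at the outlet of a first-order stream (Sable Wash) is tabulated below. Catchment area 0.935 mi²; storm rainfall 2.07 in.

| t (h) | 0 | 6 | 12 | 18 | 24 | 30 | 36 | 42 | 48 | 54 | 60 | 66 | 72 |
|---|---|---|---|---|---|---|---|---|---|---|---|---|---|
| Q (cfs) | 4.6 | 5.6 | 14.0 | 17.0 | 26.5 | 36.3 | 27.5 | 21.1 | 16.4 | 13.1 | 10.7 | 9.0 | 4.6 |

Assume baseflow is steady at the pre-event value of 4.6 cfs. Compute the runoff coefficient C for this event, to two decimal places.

C ≈ 0.70

ΣQ_DR = 146.6 cfs; V = ΣQ_DR·Δt = 3.167 × 10^6 ft³.
Runoff depth d = V / A = 1.458 in.
C = d / P = 1.458 / 2.07 = 0.70.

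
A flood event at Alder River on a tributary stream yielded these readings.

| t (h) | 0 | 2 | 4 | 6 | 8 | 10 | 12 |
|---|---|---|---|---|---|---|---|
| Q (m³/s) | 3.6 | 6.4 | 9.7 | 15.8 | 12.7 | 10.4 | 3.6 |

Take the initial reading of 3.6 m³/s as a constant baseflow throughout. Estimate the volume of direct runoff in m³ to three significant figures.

V ≈ 2.66 × 10^5 m³

Direct-runoff ordinates (Q − Q_b): 0.0, 2.8, 6.1, 12.2, 9.1, 6.8, 0.0 m³/s.
ΣQ_DR = 37.00 m³/s.
With Δt = 2 h = 7200 s, V = ΣQ_DR · Δt = 37.00 × 7200 = 2.66 × 10^5 m³.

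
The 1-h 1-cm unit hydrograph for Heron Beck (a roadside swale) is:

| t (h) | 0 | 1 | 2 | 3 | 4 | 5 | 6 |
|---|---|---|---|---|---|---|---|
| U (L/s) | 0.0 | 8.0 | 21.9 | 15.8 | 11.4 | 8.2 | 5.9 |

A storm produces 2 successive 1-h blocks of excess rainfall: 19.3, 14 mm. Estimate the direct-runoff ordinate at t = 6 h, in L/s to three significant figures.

Q ≈ 22.9 L/s

By discrete convolution, Q_j = Σ (P_i / 10 mm) · U_{j−i}.
At t = 6 h (j=6): Q = (19.3/10)·5.9 + (14/10)·8.2 = 22.9 L/s.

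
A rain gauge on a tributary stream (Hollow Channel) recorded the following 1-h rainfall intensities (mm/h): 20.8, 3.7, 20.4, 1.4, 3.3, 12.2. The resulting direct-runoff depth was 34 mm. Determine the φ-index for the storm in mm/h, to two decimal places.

φ ≈ 6.47 mm/h

Only the 3 blocks with intensity above φ contribute runoff: 20.8, 20.4, 12.2 mm/h.
Σ(I−φ)·Δt = d  ⇒  (20.8+20.4+12.2 − 3φ)·1 = 34
φ = (53.40 − 34/1) / 3 = 6.47 mm/h.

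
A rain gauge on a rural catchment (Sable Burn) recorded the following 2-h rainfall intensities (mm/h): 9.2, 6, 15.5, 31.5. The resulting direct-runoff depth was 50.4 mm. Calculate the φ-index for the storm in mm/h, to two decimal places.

φ ≈ 10.90 mm/h

Only the 2 blocks with intensity above φ contribute runoff: 15.5, 31.5 mm/h.
Σ(I−φ)·Δt = d  ⇒  (15.5+31.5 − 2φ)·2 = 50.4
φ = (47.00 − 50.4/2) / 2 = 10.90 mm/h.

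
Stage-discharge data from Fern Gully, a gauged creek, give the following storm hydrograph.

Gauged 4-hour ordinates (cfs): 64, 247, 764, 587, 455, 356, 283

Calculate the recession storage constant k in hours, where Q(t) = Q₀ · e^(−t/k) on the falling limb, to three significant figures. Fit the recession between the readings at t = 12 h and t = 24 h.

On the falling limb, Q drops from 587 to 283 cfs between t = 12 h and t = 24 h (Δt = 12 h).
k = −Δt / ln(Q₂/Q₁) = −12 / ln(283/587) = 16.4 h.

k ≈ 16.4 h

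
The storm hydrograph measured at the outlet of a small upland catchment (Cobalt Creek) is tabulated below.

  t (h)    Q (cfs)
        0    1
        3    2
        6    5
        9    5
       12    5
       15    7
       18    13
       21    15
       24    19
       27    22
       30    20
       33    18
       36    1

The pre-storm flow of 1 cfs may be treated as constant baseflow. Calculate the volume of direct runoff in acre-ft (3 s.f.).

V ≈ 29.8 acre-ft

Direct-runoff ordinates (Q − Q_b): 0.0, 1.0, 4.0, 4.0, 4.0, 6.0, 12.0, 14.0, 18.0, 21.0, 19.0, 17.0, 0.0 cfs.
ΣQ_DR = 120.0 cfs.
With Δt = 3 h = 10800 s, V = ΣQ_DR · Δt = 120.0 × 10800 = 1.30 × 10^6 ft³ = 29.8 acre-ft.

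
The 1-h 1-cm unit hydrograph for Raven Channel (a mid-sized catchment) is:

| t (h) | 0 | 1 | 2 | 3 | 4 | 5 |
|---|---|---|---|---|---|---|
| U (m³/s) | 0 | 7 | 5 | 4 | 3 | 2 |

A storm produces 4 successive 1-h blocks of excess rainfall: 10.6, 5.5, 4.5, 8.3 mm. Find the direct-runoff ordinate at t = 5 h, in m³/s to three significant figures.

Q ≈ 9.72 m³/s

By discrete convolution, Q_j = Σ (P_i / 10 mm) · U_{j−i}.
At t = 5 h (j=5): Q = (10.6/10)·2 + (5.5/10)·3 + (4.5/10)·4 + (8.3/10)·5 = 9.72 m³/s.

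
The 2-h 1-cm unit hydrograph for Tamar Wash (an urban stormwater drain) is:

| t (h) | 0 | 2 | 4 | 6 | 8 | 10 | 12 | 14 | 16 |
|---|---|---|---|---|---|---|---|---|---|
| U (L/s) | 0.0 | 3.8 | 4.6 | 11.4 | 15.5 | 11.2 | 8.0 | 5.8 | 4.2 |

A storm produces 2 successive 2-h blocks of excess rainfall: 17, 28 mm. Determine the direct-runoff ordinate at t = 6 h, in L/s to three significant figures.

Q ≈ 32.3 L/s

By discrete convolution, Q_j = Σ (P_i / 10 mm) · U_{j−i}.
At t = 6 h (j=3): Q = (17/10)·11.4 + (28/10)·4.6 = 32.3 L/s.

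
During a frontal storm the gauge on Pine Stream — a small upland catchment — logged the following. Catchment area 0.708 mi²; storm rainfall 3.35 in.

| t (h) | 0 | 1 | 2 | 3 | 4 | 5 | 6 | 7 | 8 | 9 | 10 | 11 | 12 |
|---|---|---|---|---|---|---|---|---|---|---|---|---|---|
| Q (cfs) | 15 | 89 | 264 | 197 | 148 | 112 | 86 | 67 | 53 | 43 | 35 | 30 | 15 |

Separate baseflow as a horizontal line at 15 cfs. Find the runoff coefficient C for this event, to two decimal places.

C ≈ 0.63

ΣQ_DR = 959.0 cfs; V = ΣQ_DR·Δt = 3.452 × 10^6 ft³.
Runoff depth d = V / A = 2.099 in.
C = d / P = 2.099 / 3.35 = 0.63.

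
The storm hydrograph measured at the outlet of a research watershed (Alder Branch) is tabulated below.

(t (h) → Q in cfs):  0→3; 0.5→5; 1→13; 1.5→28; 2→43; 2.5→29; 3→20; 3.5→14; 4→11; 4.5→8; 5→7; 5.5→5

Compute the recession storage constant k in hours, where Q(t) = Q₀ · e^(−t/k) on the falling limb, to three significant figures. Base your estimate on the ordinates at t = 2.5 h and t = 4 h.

On the falling limb, Q drops from 29 to 11 cfs between t = 2.5 h and t = 4 h (Δt = 1.5 h).
k = −Δt / ln(Q₂/Q₁) = −1.5 / ln(11/29) = 1.55 h.

k ≈ 1.55 h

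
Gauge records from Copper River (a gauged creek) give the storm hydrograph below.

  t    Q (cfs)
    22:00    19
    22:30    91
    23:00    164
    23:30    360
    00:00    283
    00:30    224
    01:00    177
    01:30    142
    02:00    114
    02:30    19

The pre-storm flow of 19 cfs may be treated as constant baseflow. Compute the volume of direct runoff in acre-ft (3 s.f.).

Direct-runoff ordinates (Q − Q_b): 0.0, 72.0, 145.0, 341.0, 264.0, 205.0, 158.0, 123.0, 95.0, 0.0 cfs.
ΣQ_DR = 1403 cfs.
With Δt = 0.5 h = 1800 s, V = ΣQ_DR · Δt = 1403 × 1800 = 2.53 × 10^6 ft³ = 58.0 acre-ft.

V ≈ 58.0 acre-ft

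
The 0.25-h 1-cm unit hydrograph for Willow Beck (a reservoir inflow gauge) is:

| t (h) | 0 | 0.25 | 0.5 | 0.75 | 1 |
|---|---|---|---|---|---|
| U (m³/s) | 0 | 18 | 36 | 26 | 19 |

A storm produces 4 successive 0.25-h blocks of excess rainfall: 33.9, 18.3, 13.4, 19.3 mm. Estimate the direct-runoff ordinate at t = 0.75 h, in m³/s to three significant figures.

Q ≈ 178 m³/s

By discrete convolution, Q_j = Σ (P_i / 10 mm) · U_{j−i}.
At t = 0.75 h (j=3): Q = (33.9/10)·26 + (18.3/10)·36 + (13.4/10)·18 + (19.3/10)·0 = 178 m³/s.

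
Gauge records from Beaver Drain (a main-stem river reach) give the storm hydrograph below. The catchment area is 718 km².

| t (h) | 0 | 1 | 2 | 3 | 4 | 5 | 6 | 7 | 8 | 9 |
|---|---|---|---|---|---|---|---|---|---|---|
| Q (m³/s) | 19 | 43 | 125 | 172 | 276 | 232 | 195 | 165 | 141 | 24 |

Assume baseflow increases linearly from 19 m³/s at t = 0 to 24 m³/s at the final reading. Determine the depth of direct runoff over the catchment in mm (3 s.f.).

Direct runoff: 0.00, 23.44, 104.89, 151.33, 254.78, 210.22, 172.67, 142.11, 117.56, 0.00 m³/s; ΣQ_DR = 1177 m³/s.
V = ΣQ_DR · Δt = 1177 × 3600 s = 4.237 × 10^6 m³.
Over A = 718 km², depth = V / A = 5.90 mm.

d ≈ 5.90 mm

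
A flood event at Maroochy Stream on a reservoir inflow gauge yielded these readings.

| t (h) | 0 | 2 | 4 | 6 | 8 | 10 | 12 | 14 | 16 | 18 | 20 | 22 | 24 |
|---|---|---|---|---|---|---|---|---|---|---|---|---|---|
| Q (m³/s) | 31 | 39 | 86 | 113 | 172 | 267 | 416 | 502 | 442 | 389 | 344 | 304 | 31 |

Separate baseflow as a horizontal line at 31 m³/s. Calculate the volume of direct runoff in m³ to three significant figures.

Direct-runoff ordinates (Q − Q_b): 0.0, 8.0, 55.0, 82.0, 141.0, 236.0, 385.0, 471.0, 411.0, 358.0, 313.0, 273.0, 0.0 m³/s.
ΣQ_DR = 2733 m³/s.
With Δt = 2 h = 7200 s, V = ΣQ_DR · Δt = 2733 × 7200 = 1.97 × 10^7 m³.

V ≈ 1.97 × 10^7 m³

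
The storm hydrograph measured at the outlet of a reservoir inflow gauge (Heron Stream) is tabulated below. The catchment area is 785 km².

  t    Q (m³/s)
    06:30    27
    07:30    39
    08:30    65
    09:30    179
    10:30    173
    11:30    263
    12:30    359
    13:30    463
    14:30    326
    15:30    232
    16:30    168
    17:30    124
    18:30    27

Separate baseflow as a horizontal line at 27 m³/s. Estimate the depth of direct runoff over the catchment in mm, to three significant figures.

Direct runoff: 0.0, 12.0, 38.0, 152.0, 146.0, 236.0, 332.0, 436.0, 299.0, 205.0, 141.0, 97.0, 0.0 m³/s; ΣQ_DR = 2094 m³/s.
V = ΣQ_DR · Δt = 2094 × 3600 s = 7.538 × 10^6 m³.
Over A = 785 km², depth = V / A = 9.60 mm.

d ≈ 9.60 mm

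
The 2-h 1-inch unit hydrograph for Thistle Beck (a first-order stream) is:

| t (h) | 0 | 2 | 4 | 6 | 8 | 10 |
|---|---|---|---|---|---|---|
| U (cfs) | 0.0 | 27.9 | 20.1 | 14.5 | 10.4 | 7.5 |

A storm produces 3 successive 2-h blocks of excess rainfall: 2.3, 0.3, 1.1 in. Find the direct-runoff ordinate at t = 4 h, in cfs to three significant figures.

Q ≈ 54.6 cfs

By discrete convolution, Q_j = Σ (P_i / 1 in) · U_{j−i}.
At t = 4 h (j=2): Q = (2.3/1)·20.1 + (0.3/1)·27.9 + (1.1/1)·0.0 = 54.6 cfs.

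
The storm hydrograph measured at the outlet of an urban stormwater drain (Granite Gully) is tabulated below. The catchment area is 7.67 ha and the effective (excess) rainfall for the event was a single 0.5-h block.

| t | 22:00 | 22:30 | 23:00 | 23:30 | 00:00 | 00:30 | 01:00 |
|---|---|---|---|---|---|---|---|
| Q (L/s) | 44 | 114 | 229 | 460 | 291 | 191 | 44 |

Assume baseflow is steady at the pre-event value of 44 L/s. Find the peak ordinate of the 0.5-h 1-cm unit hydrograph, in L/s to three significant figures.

U_p ≈ 166 L/s

Direct runoff: 0.0, 70.0, 185.0, 416.0, 247.0, 147.0, 0.0 L/s; ΣQ_DR = 1065 L/s, peak = 416.0 L/s.
Runoff depth d = ΣQ_DR·Δt / A = 1065 × 1800 / (7.67 ha) = 24.99 mm.
The 1-cm UH is the DRH scaled by (10 mm)/d, so U_p = 416.0 × 10/24.99 = 166 L/s.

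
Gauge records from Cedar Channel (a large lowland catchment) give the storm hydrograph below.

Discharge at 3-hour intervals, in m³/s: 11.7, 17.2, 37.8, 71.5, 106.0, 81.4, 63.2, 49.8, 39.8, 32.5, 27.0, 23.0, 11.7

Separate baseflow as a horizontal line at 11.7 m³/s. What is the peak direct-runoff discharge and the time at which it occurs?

Subtracting baseflow gives direct-runoff ordinates: 0.0, 5.5, 26.1, 59.8, 94.3, 69.7, 51.5, 38.1, 28.1, 20.8, 15.3, 11.3, 0.0 m³/s.
The maximum is 94.3 m³/s, occurring at the reading for t = 12 h.

Q_p = 94.3 m³/s at t = 12 h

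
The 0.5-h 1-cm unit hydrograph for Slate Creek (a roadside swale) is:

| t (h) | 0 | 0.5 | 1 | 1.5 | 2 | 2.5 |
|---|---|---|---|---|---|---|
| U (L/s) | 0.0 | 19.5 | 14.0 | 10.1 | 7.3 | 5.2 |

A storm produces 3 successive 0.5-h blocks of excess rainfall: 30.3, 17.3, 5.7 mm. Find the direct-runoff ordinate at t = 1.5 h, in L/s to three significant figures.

By discrete convolution, Q_j = Σ (P_i / 10 mm) · U_{j−i}.
At t = 1.5 h (j=3): Q = (30.3/10)·10.1 + (17.3/10)·14.0 + (5.7/10)·19.5 = 65.9 L/s.

Q ≈ 65.9 L/s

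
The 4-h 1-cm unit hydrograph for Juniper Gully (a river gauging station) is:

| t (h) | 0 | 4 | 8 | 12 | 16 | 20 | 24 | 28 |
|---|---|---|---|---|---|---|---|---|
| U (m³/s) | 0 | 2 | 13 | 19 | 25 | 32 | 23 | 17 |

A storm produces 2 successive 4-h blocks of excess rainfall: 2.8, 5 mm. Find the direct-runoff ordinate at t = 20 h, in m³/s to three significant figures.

Q ≈ 21.5 m³/s

By discrete convolution, Q_j = Σ (P_i / 10 mm) · U_{j−i}.
At t = 20 h (j=5): Q = (2.8/10)·32 + (5/10)·25 = 21.5 m³/s.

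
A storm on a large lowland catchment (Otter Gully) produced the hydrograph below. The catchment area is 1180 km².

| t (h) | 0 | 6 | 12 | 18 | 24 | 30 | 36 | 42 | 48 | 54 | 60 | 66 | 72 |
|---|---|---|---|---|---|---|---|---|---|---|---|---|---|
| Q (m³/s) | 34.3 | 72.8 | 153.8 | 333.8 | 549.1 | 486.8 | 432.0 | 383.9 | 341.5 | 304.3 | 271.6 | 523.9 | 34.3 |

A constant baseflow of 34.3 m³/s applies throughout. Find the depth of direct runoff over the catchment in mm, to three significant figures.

Direct runoff: 0.0, 38.5, 119.5, 299.5, 514.8, 452.5, 397.7, 349.6, 307.2, 270.0, 237.3, 489.6, 0.0 m³/s; ΣQ_DR = 3476 m³/s.
V = ΣQ_DR · Δt = 3476 × 21600 s = 7.509 × 10^7 m³.
Over A = 1180 km², depth = V / A = 63.6 mm.

d ≈ 63.6 mm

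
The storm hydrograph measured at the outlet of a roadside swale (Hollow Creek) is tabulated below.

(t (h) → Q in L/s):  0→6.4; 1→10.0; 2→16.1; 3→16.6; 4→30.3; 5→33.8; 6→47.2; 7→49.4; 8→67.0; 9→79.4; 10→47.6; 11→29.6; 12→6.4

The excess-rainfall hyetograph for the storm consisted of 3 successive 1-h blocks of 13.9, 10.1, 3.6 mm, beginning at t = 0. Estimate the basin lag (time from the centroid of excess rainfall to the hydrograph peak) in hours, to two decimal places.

Centroid of excess rainfall: t_c = Σ P_i·t̄_i / ΣP_i = 1.1268 h (block centres at 0.5, 1.5, 2.5 h).
Hydrograph peak occurs at t = 9 h, so basin lag t_L = 9 − 1.1268 = 7.87 h.

t_L ≈ 7.87 h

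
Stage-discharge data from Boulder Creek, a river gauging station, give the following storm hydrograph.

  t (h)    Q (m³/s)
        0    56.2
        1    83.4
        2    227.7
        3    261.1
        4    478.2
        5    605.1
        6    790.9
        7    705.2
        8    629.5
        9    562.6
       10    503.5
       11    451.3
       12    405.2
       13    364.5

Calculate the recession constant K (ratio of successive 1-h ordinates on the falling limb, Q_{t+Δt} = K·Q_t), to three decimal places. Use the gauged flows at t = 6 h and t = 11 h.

Using the recession-limb readings at t = 6 h and t = 11 h: Q falls from 790.9 to 451.3 m³/s over 5 intervals.
K = (Q₂/Q₁)^(1/5) = (451.3/790.9)^(1/5) = 0.894.

K ≈ 0.894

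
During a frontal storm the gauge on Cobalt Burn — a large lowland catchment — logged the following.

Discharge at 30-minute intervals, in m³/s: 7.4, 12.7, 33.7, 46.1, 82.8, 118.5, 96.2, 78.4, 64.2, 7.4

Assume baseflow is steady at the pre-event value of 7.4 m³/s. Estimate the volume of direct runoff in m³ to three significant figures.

V ≈ 8.52 × 10^5 m³

Direct-runoff ordinates (Q − Q_b): 0.0, 5.3, 26.3, 38.7, 75.4, 111.1, 88.8, 71.0, 56.8, 0.0 m³/s.
ΣQ_DR = 473.4 m³/s.
With Δt = 0.5 h = 1800 s, V = ΣQ_DR · Δt = 473.4 × 1800 = 8.52 × 10^5 m³.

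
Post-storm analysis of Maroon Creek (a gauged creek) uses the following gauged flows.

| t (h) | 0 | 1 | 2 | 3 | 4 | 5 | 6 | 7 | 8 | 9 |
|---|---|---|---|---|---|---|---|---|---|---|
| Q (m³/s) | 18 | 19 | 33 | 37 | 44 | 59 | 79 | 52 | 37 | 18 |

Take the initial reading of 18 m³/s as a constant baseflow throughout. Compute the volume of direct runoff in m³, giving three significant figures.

V ≈ 7.78 × 10^5 m³

Direct-runoff ordinates (Q − Q_b): 0.0, 1.0, 15.0, 19.0, 26.0, 41.0, 61.0, 34.0, 19.0, 0.0 m³/s.
ΣQ_DR = 216.0 m³/s.
With Δt = 1 h = 3600 s, V = ΣQ_DR · Δt = 216.0 × 3600 = 7.78 × 10^5 m³.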